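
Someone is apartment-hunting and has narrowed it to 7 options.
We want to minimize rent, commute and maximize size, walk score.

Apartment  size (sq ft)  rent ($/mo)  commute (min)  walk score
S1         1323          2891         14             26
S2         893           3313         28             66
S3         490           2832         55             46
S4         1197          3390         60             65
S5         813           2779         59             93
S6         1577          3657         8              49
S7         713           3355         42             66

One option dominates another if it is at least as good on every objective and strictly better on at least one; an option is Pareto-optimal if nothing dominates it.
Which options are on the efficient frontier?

S1, S2, S3, S4, S5, S6

S1: not dominated.
S2: not dominated.
S3: not dominated.
S4: not dominated.
S5: not dominated (best rent).
S6: not dominated (best size).
S7: dominated by S2 (size 893≥713, rent 3313≤3355, commute 28≤42, walk score 66≥66).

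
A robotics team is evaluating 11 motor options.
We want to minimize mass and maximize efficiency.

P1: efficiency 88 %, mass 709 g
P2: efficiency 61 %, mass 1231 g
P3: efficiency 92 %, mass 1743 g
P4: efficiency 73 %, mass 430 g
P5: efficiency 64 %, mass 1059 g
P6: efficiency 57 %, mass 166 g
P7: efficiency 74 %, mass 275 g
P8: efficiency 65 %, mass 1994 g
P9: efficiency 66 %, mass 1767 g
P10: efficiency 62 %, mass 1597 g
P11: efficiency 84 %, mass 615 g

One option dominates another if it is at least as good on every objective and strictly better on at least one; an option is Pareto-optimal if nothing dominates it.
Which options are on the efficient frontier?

P1: not dominated.
P2: dominated by P1 (efficiency 88≥61, mass 709≤1231).
P3: not dominated (best efficiency).
P4: dominated by P7 (efficiency 74≥73, mass 275≤430).
P5: dominated by P1 (efficiency 88≥64, mass 709≤1059).
P6: not dominated (best mass).
P7: not dominated.
P8: dominated by P1 (efficiency 88≥65, mass 709≤1994).
P9: dominated by P1 (efficiency 88≥66, mass 709≤1767).
P10: dominated by P1 (efficiency 88≥62, mass 709≤1597).
P11: not dominated.

P1, P3, P6, P7, P11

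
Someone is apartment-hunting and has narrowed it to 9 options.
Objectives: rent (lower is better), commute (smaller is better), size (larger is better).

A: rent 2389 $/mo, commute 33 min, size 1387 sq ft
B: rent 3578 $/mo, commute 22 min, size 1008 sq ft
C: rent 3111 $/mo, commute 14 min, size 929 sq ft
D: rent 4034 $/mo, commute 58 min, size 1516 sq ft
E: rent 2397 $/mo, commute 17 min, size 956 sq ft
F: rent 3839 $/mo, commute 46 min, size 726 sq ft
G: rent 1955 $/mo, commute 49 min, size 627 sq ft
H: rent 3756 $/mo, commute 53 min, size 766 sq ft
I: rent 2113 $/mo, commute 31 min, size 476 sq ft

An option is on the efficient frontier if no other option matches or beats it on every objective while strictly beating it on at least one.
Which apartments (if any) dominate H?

A: rent 2389≤3756, commute 33≤53, size 1387≥766 — dominates H.
B: rent 3578≤3756, commute 22≤53, size 1008≥766 — dominates H.
C: rent 3111≤3756, commute 14≤53, size 929≥766 — dominates H.
E: rent 2397≤3756, commute 17≤53, size 956≥766 — dominates H.
Others (D, F, G, I) are each worse than H on at least one objective.

A, B, C, E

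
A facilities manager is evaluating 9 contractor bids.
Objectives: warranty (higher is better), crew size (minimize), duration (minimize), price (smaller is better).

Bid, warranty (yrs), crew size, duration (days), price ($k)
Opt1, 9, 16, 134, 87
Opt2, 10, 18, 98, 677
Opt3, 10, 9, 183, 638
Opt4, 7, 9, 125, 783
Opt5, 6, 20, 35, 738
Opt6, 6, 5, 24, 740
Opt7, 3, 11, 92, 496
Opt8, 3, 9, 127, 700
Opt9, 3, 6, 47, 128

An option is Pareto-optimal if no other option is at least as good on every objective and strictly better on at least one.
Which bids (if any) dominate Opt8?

Opt9

Opt9: warranty 3≥3, crew size 6≤9, duration 47≤127, price 128≤700 — dominates Opt8.
Others (Opt1, Opt2, Opt3, Opt4, Opt5, Opt6, Opt7) are each worse than Opt8 on at least one objective.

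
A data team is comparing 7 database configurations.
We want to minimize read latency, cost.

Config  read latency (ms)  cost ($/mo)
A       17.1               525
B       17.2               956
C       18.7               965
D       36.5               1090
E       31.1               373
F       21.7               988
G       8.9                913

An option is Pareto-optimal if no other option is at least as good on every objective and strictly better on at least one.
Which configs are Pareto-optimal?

A, E, G

A: not dominated.
B: dominated by A (read latency 17.1≤17.2, cost 525≤956).
C: dominated by A (read latency 17.1≤18.7, cost 525≤965).
D: dominated by A (read latency 17.1≤36.5, cost 525≤1090).
E: not dominated (best cost).
F: dominated by A (read latency 17.1≤21.7, cost 525≤988).
G: not dominated (best read latency).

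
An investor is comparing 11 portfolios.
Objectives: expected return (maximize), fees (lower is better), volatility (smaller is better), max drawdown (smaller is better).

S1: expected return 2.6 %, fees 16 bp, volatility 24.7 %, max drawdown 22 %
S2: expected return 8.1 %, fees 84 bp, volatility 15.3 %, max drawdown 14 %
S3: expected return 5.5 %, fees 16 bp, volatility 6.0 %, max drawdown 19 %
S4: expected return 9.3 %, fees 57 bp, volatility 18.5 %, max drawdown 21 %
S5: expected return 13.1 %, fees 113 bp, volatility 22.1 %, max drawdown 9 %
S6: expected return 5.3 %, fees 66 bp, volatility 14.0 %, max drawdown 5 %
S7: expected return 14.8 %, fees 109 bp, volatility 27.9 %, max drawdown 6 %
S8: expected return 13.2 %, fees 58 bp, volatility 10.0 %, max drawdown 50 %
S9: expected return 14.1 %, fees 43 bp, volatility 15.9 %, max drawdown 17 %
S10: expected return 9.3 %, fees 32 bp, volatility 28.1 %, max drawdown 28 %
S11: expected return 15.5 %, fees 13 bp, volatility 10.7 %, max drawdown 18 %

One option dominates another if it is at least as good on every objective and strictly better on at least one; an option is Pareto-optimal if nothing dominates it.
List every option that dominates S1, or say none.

S3: expected return 5.5≥2.6, fees 16≤16, volatility 6.0≤24.7, max drawdown 19≤22 — dominates S1.
S11: expected return 15.5≥2.6, fees 13≤16, volatility 10.7≤24.7, max drawdown 18≤22 — dominates S1.
Others (S2, S4, S5, S6, S7, S8, S9, S10) are each worse than S1 on at least one objective.

S3, S11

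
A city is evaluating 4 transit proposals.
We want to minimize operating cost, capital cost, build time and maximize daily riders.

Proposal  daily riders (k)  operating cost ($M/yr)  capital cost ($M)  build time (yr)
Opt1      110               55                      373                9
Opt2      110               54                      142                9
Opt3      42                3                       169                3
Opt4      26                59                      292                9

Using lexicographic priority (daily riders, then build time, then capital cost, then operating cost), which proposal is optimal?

Opt2

First maximize daily riders: best is 110, kept {Opt1, Opt2}.
Then minimize build time: best is 9, kept {Opt1, Opt2}.
Then minimize capital cost: best is 142, kept {Opt2}.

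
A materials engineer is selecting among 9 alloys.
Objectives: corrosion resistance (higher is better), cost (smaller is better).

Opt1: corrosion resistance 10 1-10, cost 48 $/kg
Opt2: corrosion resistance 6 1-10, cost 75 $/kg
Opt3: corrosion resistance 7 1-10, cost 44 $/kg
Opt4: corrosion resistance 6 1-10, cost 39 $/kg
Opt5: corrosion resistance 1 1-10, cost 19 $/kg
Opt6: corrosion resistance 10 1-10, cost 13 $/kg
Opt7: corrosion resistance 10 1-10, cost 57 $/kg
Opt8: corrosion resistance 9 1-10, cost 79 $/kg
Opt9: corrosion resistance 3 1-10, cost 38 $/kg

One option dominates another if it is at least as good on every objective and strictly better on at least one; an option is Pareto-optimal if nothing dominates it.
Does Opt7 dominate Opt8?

Yes

Opt7 vs Opt8: corrosion resistance 10≥9, cost 57≤79 — Opt7 is at least as good on every objective with at least one strict improvement.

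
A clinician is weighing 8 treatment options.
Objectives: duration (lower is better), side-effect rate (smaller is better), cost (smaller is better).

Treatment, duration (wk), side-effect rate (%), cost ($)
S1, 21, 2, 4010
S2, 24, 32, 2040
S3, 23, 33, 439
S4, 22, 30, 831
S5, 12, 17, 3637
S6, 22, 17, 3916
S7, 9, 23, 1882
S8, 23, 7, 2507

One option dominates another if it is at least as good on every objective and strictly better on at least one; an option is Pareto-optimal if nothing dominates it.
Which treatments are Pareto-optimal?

S1: not dominated (best side-effect rate).
S2: dominated by S4 (duration 22≤24, side-effect rate 30≤32, cost 831≤2040).
S3: not dominated (best cost).
S4: not dominated.
S5: not dominated.
S6: dominated by S5 (duration 12≤22, side-effect rate 17≤17, cost 3637≤3916).
S7: not dominated (best duration).
S8: not dominated.

S1, S3, S4, S5, S7, S8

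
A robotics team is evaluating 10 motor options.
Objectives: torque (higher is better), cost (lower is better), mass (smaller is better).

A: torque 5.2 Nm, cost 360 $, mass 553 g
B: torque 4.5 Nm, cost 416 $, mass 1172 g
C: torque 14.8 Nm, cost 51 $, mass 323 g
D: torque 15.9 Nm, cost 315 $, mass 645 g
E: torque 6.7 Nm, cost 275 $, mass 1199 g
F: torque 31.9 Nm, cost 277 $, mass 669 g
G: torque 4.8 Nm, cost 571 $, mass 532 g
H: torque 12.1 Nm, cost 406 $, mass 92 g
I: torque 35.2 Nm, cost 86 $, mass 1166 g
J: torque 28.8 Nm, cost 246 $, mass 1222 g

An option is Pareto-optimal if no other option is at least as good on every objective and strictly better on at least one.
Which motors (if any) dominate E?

C: torque 14.8≥6.7, cost 51≤275, mass 323≤1199 — dominates E.
I: torque 35.2≥6.7, cost 86≤275, mass 1166≤1199 — dominates E.
Others (A, B, D, F, G, H, J) are each worse than E on at least one objective.

C, I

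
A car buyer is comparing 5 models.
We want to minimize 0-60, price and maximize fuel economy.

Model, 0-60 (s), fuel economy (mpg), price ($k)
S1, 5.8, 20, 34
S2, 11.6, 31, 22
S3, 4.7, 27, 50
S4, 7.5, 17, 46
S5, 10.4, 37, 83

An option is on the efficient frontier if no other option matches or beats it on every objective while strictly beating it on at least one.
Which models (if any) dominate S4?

S1: 0-60 5.8≤7.5, fuel economy 20≥17, price 34≤46 — dominates S4.
Others (S2, S3, S5) are each worse than S4 on at least one objective.

S1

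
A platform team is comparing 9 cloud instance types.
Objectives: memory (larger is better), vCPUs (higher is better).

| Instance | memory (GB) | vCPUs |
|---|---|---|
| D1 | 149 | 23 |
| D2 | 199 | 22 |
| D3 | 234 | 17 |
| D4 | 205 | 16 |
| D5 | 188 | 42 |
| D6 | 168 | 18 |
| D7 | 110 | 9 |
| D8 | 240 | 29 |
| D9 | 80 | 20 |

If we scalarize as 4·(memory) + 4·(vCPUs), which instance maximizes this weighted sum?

D1: 4·149 + 4·23 = 688
D2: 4·199 + 4·22 = 884
D3: 4·234 + 4·17 = 1004
D4: 4·205 + 4·16 = 884
D5: 4·188 + 4·42 = 920
D6: 4·168 + 4·18 = 744
D7: 4·110 + 4·9 = 476
D8: 4·240 + 4·29 = 1076
D9: 4·80 + 4·20 = 400
Highest: D8 at 1076.

D8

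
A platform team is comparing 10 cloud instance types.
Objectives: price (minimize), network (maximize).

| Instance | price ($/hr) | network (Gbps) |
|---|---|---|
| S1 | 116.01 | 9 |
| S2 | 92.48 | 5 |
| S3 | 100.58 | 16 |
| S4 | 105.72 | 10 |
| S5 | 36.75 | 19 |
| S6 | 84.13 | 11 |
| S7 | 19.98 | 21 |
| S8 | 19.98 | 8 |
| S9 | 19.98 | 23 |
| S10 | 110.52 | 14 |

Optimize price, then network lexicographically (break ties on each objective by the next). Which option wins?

First minimize price: best is 19.98, kept {S7, S8, S9}.
Then maximize network: best is 23, kept {S9}.

S9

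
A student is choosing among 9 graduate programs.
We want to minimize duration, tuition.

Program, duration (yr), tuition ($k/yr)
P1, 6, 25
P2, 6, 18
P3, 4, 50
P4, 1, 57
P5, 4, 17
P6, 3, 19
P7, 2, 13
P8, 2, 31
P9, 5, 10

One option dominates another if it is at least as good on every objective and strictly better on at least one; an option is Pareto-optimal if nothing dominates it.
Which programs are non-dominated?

P1: dominated by P2 (duration 6≤6, tuition 18≤25).
P2: dominated by P5 (duration 4≤6, tuition 17≤18).
P3: dominated by P5 (duration 4≤4, tuition 17≤50).
P4: not dominated (best duration).
P5: dominated by P7 (duration 2≤4, tuition 13≤17).
P6: dominated by P7 (duration 2≤3, tuition 13≤19).
P7: not dominated.
P8: dominated by P7 (duration 2≤2, tuition 13≤31).
P9: not dominated (best tuition).

P4, P7, P9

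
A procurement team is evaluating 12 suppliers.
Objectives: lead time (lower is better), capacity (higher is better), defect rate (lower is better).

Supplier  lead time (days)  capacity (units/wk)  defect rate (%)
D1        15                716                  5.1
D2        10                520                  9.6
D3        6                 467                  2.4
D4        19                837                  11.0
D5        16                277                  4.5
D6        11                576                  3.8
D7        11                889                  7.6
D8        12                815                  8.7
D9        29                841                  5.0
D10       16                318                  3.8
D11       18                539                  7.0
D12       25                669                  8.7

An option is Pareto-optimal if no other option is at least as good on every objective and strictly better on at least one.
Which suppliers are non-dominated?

D1: not dominated.
D2: not dominated.
D3: not dominated (best lead time).
D4: dominated by D7 (lead time 11≤19, capacity 889≥837, defect rate 7.6≤11.0).
D5: dominated by D3 (lead time 6≤16, capacity 467≥277, defect rate 2.4≤4.5).
D6: not dominated.
D7: not dominated (best capacity).
D8: dominated by D7 (lead time 11≤12, capacity 889≥815, defect rate 7.6≤8.7).
D9: not dominated.
D10: dominated by D3 (lead time 6≤16, capacity 467≥318, defect rate 2.4≤3.8).
D11: dominated by D1 (lead time 15≤18, capacity 716≥539, defect rate 5.1≤7.0).
D12: dominated by D1 (lead time 15≤25, capacity 716≥669, defect rate 5.1≤8.7).

D1, D2, D3, D6, D7, D9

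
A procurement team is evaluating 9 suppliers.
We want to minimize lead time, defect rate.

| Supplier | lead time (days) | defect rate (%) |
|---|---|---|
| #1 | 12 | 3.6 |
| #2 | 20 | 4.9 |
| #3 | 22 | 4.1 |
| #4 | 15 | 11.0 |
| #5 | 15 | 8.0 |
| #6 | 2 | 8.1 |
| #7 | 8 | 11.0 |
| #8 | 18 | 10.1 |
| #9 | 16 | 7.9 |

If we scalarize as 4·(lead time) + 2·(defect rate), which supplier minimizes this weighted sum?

#1: 4·12 + 2·3.6 = 55.2
#2: 4·20 + 2·4.9 = 89.8
#3: 4·22 + 2·4.1 = 96.2
#4: 4·15 + 2·11.0 = 82.0
#5: 4·15 + 2·8.0 = 76.0
#6: 4·2 + 2·8.1 = 24.2
#7: 4·8 + 2·11.0 = 54.0
#8: 4·18 + 2·10.1 = 92.2
#9: 4·16 + 2·7.9 = 79.8
Lowest: #6 at 24.2.

#6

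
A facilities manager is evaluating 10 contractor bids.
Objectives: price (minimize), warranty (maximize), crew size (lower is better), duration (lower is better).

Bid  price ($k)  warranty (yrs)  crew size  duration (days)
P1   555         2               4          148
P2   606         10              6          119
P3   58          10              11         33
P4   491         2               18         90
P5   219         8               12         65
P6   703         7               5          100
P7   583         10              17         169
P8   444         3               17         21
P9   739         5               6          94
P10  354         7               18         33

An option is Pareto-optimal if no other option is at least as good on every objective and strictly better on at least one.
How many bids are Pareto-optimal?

6

P1: not dominated (best crew size).
P2: not dominated.
P3: not dominated (best price).
P4: dominated by P3 (price 58≤491, warranty 10≥2, crew size 11≤18, duration 33≤90).
P5: dominated by P3 (price 58≤219, warranty 10≥8, crew size 11≤12, duration 33≤65).
P6: not dominated.
P7: dominated by P3 (price 58≤583, warranty 10≥10, crew size 11≤17, duration 33≤169).
P8: not dominated (best duration).
P9: not dominated.
P10: dominated by P3 (price 58≤354, warranty 10≥7, crew size 11≤18, duration 33≤33).
Pareto-optimal: P1, P2, P3, P6, P8, P9 → 6.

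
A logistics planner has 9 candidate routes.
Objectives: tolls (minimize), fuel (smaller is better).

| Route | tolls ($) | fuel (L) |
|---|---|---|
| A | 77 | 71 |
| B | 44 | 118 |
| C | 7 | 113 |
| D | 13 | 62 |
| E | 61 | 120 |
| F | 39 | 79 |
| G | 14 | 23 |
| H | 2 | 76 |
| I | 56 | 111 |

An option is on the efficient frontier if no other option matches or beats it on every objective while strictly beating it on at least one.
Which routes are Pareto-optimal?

D, G, H

A: dominated by D (tolls 13≤77, fuel 62≤71).
B: dominated by C (tolls 7≤44, fuel 113≤118).
C: dominated by H (tolls 2≤7, fuel 76≤113).
D: not dominated.
E: dominated by B (tolls 44≤61, fuel 118≤120).
F: dominated by D (tolls 13≤39, fuel 62≤79).
G: not dominated (best fuel).
H: not dominated (best tolls).
I: dominated by D (tolls 13≤56, fuel 62≤111).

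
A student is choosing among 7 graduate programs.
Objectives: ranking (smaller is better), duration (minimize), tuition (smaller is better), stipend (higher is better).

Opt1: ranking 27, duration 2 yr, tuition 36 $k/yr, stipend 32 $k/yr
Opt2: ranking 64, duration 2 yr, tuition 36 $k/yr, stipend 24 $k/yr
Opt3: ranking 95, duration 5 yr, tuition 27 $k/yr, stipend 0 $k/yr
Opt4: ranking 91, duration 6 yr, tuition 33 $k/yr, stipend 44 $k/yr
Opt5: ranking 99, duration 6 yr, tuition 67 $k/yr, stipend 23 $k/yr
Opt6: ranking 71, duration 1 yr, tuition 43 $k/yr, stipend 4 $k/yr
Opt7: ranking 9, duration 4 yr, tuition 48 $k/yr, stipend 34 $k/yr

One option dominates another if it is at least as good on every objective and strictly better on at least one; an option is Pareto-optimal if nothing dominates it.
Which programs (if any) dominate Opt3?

Opt1: worse on tuition (36 vs 27).
Opt2: worse on tuition (36 vs 27).
Opt4: worse on duration (6 vs 5).
Opt5: worse on ranking (99 vs 95).
Opt6: worse on tuition (43 vs 27).
Opt7: worse on tuition (48 vs 27).
No option dominates Opt3.

none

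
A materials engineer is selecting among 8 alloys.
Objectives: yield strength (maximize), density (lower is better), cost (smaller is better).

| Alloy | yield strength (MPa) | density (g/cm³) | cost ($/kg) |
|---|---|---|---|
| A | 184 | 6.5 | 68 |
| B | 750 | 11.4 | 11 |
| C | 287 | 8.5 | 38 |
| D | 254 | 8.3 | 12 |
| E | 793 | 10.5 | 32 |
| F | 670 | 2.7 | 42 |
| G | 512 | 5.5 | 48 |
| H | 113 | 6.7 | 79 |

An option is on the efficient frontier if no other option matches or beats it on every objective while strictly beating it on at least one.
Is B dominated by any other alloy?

A: worse on yield strength (184 vs 750).
C: worse on yield strength (287 vs 750).
D: worse on yield strength (254 vs 750).
E: worse on cost (32 vs 11).
F: worse on yield strength (670 vs 750).
G: worse on yield strength (512 vs 750).
H: worse on yield strength (113 vs 750).
No option is at least as good as B on every objective and strictly better on one.

No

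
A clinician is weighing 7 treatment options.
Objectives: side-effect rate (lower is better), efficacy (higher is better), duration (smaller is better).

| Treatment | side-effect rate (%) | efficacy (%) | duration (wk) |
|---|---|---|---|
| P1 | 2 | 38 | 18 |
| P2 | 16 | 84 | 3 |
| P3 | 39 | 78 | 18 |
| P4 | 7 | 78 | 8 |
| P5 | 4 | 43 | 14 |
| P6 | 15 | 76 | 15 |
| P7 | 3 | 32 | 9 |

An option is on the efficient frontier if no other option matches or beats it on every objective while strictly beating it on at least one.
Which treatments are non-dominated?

P1: not dominated (best side-effect rate).
P2: not dominated (best efficacy).
P3: dominated by P2 (side-effect rate 16≤39, efficacy 84≥78, duration 3≤18).
P4: not dominated.
P5: not dominated.
P6: dominated by P4 (side-effect rate 7≤15, efficacy 78≥76, duration 8≤15).
P7: not dominated.

P1, P2, P4, P5, P7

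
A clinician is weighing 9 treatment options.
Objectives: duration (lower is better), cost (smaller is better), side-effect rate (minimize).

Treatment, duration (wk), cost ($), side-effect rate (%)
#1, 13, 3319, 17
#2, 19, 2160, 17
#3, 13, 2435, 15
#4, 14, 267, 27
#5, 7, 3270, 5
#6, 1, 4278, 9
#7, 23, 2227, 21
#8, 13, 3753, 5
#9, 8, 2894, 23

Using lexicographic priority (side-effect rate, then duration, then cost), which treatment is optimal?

First minimize side-effect rate: best is 5, kept {#5, #8}.
Then minimize duration: best is 7, kept {#5}.

#5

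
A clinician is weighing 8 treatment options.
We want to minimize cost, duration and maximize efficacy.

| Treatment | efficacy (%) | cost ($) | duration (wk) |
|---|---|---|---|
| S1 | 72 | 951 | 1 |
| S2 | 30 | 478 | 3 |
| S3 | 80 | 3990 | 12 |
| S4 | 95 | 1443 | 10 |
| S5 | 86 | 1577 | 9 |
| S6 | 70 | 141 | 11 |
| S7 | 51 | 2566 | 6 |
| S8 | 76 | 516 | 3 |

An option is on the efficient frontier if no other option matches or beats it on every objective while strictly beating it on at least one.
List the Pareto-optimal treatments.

S1, S2, S4, S5, S6, S8

S1: not dominated (best duration).
S2: not dominated.
S3: dominated by S4 (efficacy 95≥80, cost 1443≤3990, duration 10≤12).
S4: not dominated (best efficacy).
S5: not dominated.
S6: not dominated (best cost).
S7: dominated by S1 (efficacy 72≥51, cost 951≤2566, duration 1≤6).
S8: not dominated.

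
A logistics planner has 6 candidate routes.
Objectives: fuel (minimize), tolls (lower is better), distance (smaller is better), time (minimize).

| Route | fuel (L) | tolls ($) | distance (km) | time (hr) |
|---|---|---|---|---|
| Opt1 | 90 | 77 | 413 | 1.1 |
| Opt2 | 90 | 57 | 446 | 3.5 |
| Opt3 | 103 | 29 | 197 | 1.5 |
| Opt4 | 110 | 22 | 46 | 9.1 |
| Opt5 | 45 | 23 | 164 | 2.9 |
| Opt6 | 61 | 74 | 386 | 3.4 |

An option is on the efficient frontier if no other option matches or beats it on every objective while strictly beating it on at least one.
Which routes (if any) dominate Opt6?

Opt5

Opt5: fuel 45≤61, tolls 23≤74, distance 164≤386, time 2.9≤3.4 — dominates Opt6.
Others (Opt1, Opt2, Opt3, Opt4) are each worse than Opt6 on at least one objective.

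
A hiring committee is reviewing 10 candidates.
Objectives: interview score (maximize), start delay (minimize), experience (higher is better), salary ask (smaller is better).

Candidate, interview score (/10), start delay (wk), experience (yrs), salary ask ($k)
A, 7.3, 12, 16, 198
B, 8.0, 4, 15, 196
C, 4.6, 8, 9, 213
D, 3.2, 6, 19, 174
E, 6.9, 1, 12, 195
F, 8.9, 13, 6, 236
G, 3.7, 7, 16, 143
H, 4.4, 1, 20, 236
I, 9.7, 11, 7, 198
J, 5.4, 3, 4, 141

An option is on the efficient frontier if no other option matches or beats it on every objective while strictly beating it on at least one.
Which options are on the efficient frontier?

A: not dominated.
B: not dominated.
C: dominated by B (interview score 8.0≥4.6, start delay 4≤8, experience 15≥9, salary ask 196≤213).
D: not dominated.
E: not dominated.
F: dominated by I (interview score 9.7≥8.9, start delay 11≤13, experience 7≥6, salary ask 198≤236).
G: not dominated.
H: not dominated (best experience).
I: not dominated (best interview score).
J: not dominated (best salary ask).

A, B, D, E, G, H, I, J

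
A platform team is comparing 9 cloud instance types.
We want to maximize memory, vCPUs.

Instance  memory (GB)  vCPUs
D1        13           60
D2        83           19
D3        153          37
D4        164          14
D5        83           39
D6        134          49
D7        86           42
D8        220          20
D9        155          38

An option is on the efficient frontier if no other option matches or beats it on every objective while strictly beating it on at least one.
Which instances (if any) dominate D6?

none

D1: worse on memory (13 vs 134).
D2: worse on memory (83 vs 134).
D3: worse on vCPUs (37 vs 49).
D4: worse on vCPUs (14 vs 49).
D5: worse on memory (83 vs 134).
D7: worse on memory (86 vs 134).
D8: worse on vCPUs (20 vs 49).
D9: worse on vCPUs (38 vs 49).
No option dominates D6.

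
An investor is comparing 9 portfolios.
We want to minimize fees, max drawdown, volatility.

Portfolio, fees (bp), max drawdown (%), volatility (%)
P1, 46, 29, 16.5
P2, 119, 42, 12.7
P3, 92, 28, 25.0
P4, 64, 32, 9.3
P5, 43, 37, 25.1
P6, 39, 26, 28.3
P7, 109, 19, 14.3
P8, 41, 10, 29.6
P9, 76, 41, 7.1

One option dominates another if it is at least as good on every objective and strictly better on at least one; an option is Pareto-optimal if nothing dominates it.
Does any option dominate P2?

Yes

P4 vs P2: fees 64≤119, max drawdown 32≤42, volatility 9.3≤12.7 — P4 is at least as good on every objective and strictly better on at least one, so P4 dominates P2.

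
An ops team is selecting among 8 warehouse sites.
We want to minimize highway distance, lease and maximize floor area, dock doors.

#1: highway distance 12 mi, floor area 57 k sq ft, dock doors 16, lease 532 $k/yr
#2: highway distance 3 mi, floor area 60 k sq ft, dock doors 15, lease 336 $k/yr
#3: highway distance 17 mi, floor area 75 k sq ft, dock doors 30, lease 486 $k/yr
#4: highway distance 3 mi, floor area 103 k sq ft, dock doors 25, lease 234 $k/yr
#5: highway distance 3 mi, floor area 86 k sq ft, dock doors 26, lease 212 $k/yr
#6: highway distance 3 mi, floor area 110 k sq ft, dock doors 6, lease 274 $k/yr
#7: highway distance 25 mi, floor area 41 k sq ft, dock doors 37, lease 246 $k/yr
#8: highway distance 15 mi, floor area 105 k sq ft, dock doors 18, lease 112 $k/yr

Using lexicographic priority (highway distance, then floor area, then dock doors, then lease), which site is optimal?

First minimize highway distance: best is 3, kept {#2, #4, #5, #6}.
Then maximize floor area: best is 110, kept {#6}.

#6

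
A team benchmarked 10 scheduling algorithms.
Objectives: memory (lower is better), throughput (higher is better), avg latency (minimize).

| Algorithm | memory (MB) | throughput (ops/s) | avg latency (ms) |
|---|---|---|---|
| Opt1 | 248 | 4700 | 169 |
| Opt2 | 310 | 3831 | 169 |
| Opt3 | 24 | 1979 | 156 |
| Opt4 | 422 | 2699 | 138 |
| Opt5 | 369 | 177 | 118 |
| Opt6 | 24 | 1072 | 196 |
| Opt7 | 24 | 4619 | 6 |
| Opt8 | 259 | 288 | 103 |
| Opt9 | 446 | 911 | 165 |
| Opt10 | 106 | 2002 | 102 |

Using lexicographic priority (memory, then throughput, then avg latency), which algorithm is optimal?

First minimize memory: best is 24, kept {Opt3, Opt6, Opt7}.
Then maximize throughput: best is 4619, kept {Opt7}.

Opt7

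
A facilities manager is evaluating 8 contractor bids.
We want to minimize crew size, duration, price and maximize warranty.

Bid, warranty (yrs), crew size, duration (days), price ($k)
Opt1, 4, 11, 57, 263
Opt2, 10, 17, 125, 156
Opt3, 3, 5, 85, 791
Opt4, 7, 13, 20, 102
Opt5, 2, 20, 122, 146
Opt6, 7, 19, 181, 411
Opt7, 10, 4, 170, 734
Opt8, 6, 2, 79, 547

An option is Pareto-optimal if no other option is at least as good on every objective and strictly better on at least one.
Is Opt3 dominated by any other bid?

Yes

Opt8 vs Opt3: warranty 6≥3, crew size 2≤5, duration 79≤85, price 547≤791 — Opt8 is at least as good on every objective and strictly better on at least one, so Opt8 dominates Opt3.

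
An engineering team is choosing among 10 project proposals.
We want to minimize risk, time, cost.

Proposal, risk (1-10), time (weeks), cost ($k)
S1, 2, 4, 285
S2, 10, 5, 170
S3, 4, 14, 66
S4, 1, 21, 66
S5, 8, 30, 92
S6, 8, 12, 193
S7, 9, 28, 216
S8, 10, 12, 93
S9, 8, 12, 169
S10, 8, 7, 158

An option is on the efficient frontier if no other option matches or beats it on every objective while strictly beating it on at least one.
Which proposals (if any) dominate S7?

S3: risk 4≤9, time 14≤28, cost 66≤216 — dominates S7.
S4: risk 1≤9, time 21≤28, cost 66≤216 — dominates S7.
S6: risk 8≤9, time 12≤28, cost 193≤216 — dominates S7.
S9: risk 8≤9, time 12≤28, cost 169≤216 — dominates S7.
S10: risk 8≤9, time 7≤28, cost 158≤216 — dominates S7.
Others (S1, S2, S5, S8) are each worse than S7 on at least one objective.

S3, S4, S6, S9, S10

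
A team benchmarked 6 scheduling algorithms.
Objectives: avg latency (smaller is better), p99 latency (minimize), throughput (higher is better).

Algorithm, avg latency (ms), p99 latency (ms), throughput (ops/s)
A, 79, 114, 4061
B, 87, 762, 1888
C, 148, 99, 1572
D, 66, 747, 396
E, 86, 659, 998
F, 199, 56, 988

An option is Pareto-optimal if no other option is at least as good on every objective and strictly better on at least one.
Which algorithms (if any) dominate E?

A: avg latency 79≤86, p99 latency 114≤659, throughput 4061≥998 — dominates E.
Others (B, C, D, F) are each worse than E on at least one objective.

A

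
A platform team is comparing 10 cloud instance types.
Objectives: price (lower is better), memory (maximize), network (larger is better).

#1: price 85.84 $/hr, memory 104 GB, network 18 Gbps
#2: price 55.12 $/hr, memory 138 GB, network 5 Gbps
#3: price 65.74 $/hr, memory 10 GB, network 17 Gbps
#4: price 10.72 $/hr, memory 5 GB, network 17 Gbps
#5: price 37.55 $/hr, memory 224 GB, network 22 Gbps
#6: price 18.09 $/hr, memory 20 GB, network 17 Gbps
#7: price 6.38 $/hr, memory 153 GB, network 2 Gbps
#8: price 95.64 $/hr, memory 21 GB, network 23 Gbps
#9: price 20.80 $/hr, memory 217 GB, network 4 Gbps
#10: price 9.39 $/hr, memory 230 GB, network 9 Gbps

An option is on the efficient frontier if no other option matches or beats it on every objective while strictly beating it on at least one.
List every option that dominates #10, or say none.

none

#1: worse on price (85.84 vs 9.39).
#2: worse on price (55.12 vs 9.39).
#3: worse on price (65.74 vs 9.39).
#4: worse on price (10.72 vs 9.39).
#5: worse on price (37.55 vs 9.39).
#6: worse on price (18.09 vs 9.39).
#7: worse on memory (153 vs 230).
#8: worse on price (95.64 vs 9.39).
#9: worse on price (20.80 vs 9.39).
No option dominates #10.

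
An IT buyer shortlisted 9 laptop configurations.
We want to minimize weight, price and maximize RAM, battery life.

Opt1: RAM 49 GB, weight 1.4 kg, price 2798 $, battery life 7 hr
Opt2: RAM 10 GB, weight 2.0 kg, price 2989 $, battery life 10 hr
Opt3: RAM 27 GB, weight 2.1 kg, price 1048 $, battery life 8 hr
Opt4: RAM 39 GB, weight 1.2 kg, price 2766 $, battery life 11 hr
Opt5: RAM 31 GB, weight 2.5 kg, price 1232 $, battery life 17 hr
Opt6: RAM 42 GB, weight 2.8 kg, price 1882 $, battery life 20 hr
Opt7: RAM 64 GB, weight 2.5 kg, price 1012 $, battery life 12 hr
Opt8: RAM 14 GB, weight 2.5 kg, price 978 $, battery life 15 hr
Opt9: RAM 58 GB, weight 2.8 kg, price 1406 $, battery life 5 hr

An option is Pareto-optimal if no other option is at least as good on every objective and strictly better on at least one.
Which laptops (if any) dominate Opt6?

Opt1: worse on price (2798 vs 1882).
Opt2: worse on RAM (10 vs 42).
Opt3: worse on RAM (27 vs 42).
Opt4: worse on RAM (39 vs 42).
Opt5: worse on RAM (31 vs 42).
Opt7: worse on battery life (12 vs 20).
Opt8: worse on RAM (14 vs 42).
Opt9: worse on battery life (5 vs 20).
No option dominates Opt6.

none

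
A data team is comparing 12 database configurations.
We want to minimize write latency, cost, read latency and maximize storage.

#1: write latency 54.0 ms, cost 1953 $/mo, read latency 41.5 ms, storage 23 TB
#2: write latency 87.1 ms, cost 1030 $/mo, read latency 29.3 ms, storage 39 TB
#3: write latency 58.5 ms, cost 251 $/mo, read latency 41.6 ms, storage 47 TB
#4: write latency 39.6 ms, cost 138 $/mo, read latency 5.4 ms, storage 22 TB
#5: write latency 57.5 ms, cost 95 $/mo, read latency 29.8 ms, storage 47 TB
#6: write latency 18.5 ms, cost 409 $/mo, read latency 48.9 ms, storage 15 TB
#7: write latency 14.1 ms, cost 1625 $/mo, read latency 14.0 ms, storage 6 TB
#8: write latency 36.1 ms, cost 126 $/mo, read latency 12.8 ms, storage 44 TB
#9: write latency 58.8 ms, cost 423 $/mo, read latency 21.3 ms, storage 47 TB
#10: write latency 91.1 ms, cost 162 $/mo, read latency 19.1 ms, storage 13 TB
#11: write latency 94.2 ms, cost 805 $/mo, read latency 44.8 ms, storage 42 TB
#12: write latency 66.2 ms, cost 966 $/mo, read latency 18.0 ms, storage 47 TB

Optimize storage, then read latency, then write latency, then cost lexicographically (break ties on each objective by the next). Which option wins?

First maximize storage: best is 47, kept {#3, #5, #9, #12}.
Then minimize read latency: best is 18.0, kept {#12}.

#12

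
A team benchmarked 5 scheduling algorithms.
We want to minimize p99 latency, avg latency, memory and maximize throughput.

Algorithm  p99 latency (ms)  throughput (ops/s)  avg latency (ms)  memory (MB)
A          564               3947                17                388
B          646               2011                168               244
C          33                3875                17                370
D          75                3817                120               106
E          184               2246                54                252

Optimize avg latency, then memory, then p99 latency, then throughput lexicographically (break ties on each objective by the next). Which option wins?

First minimize avg latency: best is 17, kept {A, C}.
Then minimize memory: best is 370, kept {C}.

C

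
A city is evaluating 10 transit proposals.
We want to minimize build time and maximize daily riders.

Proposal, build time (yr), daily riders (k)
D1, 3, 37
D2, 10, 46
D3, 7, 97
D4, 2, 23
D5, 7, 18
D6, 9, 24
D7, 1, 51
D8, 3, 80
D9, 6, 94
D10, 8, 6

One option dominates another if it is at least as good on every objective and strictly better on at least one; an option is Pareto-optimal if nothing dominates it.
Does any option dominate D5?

Yes

D1 vs D5: build time 3≤7, daily riders 37≥18 — D1 is at least as good on every objective and strictly better on at least one, so D1 dominates D5.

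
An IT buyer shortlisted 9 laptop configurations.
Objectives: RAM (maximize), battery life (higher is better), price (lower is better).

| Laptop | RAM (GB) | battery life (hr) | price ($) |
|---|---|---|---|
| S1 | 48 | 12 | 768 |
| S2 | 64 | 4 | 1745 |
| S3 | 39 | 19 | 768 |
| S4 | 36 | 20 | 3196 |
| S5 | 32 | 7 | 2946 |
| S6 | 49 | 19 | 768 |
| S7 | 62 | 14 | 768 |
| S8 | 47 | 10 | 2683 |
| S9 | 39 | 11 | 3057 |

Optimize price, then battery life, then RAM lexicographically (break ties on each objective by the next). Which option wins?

S6

First minimize price: best is 768, kept {S1, S3, S6, S7}.
Then maximize battery life: best is 19, kept {S3, S6}.
Then maximize RAM: best is 49, kept {S6}.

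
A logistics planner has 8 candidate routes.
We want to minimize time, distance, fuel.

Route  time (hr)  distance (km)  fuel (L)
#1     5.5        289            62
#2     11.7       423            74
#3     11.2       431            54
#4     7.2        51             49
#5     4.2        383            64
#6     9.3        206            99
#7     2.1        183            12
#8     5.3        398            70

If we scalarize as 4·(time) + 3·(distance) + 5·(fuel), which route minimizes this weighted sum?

#4

#1: 4·5.5 + 3·289 + 5·62 = 1199.0
#2: 4·11.7 + 3·423 + 5·74 = 1685.8
#3: 4·11.2 + 3·431 + 5·54 = 1607.8
#4: 4·7.2 + 3·51 + 5·49 = 426.8
#5: 4·4.2 + 3·383 + 5·64 = 1485.8
#6: 4·9.3 + 3·206 + 5·99 = 1150.2
#7: 4·2.1 + 3·183 + 5·12 = 617.4
#8: 4·5.3 + 3·398 + 5·70 = 1565.2
Lowest: #4 at 426.8.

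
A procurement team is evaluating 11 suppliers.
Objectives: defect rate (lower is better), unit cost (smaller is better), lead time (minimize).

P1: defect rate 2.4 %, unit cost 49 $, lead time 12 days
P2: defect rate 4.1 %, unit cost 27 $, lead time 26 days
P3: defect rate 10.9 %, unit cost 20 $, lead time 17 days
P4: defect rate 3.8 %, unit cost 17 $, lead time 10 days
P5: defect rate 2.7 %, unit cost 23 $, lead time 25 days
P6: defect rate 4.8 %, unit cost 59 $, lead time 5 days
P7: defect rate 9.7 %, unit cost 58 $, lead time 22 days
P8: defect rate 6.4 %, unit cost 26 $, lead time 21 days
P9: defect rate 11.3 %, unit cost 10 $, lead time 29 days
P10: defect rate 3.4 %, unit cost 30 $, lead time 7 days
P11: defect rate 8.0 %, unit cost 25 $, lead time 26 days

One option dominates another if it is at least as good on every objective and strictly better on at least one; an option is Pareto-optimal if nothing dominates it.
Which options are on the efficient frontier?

P1, P4, P5, P6, P9, P10

P1: not dominated (best defect rate).
P2: dominated by P4 (defect rate 3.8≤4.1, unit cost 17≤27, lead time 10≤26).
P3: dominated by P4 (defect rate 3.8≤10.9, unit cost 17≤20, lead time 10≤17).
P4: not dominated.
P5: not dominated.
P6: not dominated (best lead time).
P7: dominated by P1 (defect rate 2.4≤9.7, unit cost 49≤58, lead time 12≤22).
P8: dominated by P4 (defect rate 3.8≤6.4, unit cost 17≤26, lead time 10≤21).
P9: not dominated (best unit cost).
P10: not dominated.
P11: dominated by P4 (defect rate 3.8≤8.0, unit cost 17≤25, lead time 10≤26).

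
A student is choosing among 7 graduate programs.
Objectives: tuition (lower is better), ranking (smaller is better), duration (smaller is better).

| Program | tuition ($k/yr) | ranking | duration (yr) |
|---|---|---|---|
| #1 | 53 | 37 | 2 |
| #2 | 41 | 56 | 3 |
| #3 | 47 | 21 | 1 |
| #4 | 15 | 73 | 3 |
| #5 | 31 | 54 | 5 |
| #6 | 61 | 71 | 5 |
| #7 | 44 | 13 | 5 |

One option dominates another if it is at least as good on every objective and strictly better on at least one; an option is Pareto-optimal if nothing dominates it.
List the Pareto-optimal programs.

#2, #3, #4, #5, #7

#1: dominated by #3 (tuition 47≤53, ranking 21≤37, duration 1≤2).
#2: not dominated.
#3: not dominated (best duration).
#4: not dominated (best tuition).
#5: not dominated.
#6: dominated by #1 (tuition 53≤61, ranking 37≤71, duration 2≤5).
#7: not dominated (best ranking).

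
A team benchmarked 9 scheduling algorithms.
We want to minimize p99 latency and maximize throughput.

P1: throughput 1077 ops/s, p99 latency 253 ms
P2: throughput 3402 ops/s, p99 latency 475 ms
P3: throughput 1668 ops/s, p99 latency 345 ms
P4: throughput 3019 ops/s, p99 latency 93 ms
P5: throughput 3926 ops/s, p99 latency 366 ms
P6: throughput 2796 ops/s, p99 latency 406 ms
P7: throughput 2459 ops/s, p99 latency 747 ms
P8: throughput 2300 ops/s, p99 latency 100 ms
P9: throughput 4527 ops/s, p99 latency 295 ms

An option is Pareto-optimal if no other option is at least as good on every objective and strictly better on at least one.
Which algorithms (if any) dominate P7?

P2, P4, P5, P6, P9

P2: throughput 3402≥2459, p99 latency 475≤747 — dominates P7.
P4: throughput 3019≥2459, p99 latency 93≤747 — dominates P7.
P5: throughput 3926≥2459, p99 latency 366≤747 — dominates P7.
P6: throughput 2796≥2459, p99 latency 406≤747 — dominates P7.
P9: throughput 4527≥2459, p99 latency 295≤747 — dominates P7.
Others (P1, P3, P8) are each worse than P7 on at least one objective.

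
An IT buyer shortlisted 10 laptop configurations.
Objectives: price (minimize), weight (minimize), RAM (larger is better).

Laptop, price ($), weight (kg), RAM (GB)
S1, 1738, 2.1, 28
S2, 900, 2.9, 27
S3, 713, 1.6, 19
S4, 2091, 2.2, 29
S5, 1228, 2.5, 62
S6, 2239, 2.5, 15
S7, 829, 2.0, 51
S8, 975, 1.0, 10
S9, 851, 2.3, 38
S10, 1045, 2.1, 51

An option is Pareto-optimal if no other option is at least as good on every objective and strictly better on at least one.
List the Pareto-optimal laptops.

S1: dominated by S7 (price 829≤1738, weight 2.0≤2.1, RAM 51≥28).
S2: dominated by S7 (price 829≤900, weight 2.0≤2.9, RAM 51≥27).
S3: not dominated (best price).
S4: dominated by S7 (price 829≤2091, weight 2.0≤2.2, RAM 51≥29).
S5: not dominated (best RAM).
S6: dominated by S1 (price 1738≤2239, weight 2.1≤2.5, RAM 28≥15).
S7: not dominated.
S8: not dominated (best weight).
S9: dominated by S7 (price 829≤851, weight 2.0≤2.3, RAM 51≥38).
S10: dominated by S7 (price 829≤1045, weight 2.0≤2.1, RAM 51≥51).

S3, S5, S7, S8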